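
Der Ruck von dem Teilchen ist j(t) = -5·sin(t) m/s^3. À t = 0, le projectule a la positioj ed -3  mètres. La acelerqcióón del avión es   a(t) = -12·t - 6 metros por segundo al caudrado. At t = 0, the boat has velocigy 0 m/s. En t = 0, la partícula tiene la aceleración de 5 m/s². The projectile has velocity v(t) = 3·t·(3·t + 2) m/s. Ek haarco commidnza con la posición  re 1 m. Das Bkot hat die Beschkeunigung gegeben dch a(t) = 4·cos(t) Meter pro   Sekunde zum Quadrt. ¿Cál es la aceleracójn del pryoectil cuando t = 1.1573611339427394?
Para resolver esto, necesitamos tomar 1 derivada de nuestra ecuación de la velocidad v(t) = 3·t·(3·t + 2). Tomando d/dt de v(t), encontramos a(t) = 18·t + 6. De la ecuación de la aceleración a(t) = 18·t + 6, sustituimos t = 1.1573611339427394 para obtener a = 26.8325004109693.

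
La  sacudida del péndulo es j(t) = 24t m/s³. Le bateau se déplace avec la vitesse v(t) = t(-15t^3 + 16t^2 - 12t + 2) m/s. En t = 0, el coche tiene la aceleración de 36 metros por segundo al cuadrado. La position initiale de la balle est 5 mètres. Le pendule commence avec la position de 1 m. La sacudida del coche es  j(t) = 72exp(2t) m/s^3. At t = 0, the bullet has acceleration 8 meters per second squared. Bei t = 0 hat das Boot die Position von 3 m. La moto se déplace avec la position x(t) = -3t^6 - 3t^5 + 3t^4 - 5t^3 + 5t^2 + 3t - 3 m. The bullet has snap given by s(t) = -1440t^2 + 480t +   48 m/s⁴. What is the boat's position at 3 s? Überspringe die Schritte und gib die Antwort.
The answer is -501.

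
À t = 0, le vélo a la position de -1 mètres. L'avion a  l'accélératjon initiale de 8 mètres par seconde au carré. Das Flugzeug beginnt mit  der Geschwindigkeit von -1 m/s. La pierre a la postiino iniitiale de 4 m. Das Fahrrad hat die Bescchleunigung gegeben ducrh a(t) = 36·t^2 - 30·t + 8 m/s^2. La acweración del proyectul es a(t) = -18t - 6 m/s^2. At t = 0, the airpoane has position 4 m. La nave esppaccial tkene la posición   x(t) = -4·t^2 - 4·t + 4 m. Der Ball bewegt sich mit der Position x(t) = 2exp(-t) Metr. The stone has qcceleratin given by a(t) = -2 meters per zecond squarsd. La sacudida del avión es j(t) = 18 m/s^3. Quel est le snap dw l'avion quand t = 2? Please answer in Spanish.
Debemos derivar nuestra ecuación de la sacudida j(t) = 18 1 vez. Tomando d/dt de j(t), encontramos s(t) = 0. Usando s(t) = 0 y sustituyendo t = 2, encontramos s = 0.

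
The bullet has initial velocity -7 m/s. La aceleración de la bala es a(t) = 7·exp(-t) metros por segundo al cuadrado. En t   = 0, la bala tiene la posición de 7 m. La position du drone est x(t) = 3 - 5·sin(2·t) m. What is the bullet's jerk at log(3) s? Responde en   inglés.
Starting from acceleration a(t) = 7·exp(-t), we take 1 derivative. The derivative of acceleration gives jerk: j(t) = -7·exp(-t). We have jerk j(t) = -7·exp(-t). Substituting t = log(3): j(log(3)) = -7/3.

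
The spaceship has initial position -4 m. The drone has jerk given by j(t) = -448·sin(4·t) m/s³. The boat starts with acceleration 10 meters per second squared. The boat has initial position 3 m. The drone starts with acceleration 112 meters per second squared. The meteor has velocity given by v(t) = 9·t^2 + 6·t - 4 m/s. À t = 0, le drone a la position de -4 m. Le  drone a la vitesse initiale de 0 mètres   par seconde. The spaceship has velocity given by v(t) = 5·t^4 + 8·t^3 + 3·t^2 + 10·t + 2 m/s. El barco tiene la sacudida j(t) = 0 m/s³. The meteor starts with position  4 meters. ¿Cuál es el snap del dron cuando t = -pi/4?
Para resolver esto, necesitamos tomar 1 derivada de nuestra ecuación de la sacudida j(t) = -448·sin(4·t). Tomando d/dt de j(t), encontramos s(t) = -1792·cos(4·t). Tenemos el snap s(t) = -1792·cos(4·t). Sustituyendo t = -pi/4: s(-pi/4) = 1792.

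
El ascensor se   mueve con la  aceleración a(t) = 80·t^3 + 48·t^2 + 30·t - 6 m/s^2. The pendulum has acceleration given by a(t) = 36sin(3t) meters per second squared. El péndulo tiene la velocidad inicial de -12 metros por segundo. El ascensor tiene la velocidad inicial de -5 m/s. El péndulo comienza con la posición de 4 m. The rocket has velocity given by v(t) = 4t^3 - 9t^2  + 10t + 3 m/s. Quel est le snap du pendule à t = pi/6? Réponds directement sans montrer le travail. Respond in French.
Le snap à t = pi/6 est s = -324.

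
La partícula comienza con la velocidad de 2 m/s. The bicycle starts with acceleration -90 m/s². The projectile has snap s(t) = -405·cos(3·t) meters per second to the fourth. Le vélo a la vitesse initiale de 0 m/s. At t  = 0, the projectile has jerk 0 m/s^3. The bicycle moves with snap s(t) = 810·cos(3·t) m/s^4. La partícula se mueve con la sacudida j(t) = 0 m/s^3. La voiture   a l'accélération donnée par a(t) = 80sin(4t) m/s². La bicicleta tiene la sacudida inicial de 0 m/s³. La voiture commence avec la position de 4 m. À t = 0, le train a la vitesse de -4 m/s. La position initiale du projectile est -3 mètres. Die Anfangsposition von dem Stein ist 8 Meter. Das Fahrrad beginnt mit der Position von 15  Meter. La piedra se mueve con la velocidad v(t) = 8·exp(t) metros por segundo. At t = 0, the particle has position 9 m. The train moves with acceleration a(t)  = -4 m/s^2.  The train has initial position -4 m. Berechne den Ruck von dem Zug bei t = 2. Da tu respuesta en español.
Para resolver esto, necesitamos tomar 1 derivada de nuestra ecuación de la aceleración a(t) = -4. Derivando la aceleración, obtenemos la sacudida: j(t) = 0. Usando j(t) = 0 y sustituyendo t = 2, encontramos j = 0.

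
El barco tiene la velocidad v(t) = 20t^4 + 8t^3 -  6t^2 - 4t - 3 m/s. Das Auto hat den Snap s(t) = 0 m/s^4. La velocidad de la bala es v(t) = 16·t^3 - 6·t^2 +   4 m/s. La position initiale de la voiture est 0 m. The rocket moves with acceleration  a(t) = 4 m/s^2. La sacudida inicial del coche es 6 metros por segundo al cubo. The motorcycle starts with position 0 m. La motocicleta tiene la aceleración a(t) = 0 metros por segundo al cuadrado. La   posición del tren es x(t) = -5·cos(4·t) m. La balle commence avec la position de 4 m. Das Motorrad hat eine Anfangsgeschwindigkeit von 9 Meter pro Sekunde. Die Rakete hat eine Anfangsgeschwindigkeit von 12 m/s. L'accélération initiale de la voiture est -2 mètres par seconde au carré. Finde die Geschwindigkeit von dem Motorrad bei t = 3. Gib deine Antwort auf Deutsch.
Wir müssen das Integral unserer Gleichung für die Beschleunigung a(t) = 0 1-mal finden. Die Stammfunktion von der Beschleunigung ist die Geschwindigkeit. Mit v(0) = 9 erhalten wir v(t) = 9. Mit v(t) = 9 und Einsetzen von t = 3, finden wir v = 9.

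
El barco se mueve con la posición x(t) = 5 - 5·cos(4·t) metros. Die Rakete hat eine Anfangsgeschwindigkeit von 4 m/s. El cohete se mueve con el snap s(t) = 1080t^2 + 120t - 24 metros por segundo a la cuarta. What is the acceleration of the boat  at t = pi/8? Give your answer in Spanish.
Debemos derivar nuestra ecuación de la posición x(t) = 5 - 5·cos(4·t) 2 veces. Derivando la posición, obtenemos la velocidad: v(t) = 20·sin(4·t). Tomando d/dt de v(t), encontramos a(t) = 80·cos(4·t). Usando a(t) = 80·cos(4·t) y sustituyendo t = pi/8, encontramos a = 0.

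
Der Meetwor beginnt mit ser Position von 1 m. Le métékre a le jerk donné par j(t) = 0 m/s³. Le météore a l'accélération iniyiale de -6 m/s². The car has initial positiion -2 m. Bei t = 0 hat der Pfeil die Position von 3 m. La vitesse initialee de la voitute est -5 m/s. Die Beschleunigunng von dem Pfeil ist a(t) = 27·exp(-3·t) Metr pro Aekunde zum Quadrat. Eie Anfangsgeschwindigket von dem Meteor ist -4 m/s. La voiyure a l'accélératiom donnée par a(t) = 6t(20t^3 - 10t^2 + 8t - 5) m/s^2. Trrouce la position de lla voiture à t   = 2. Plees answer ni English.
To find the answer, we compute 2 integrals of a(t) = 6·t·(20·t^3 - 10·t^2 + 8·t - 5). The antiderivative of acceleration is velocity. Using v(0) = -5, we get v(t) = 24·t^5 - 15·t^4 + 16·t^3 - 15·t^2 - 5. Finding the antiderivative of v(t) and using x(0) = -2: x(t) = 4·t^6 - 3·t^5 + 4·t^4 - 5·t^3 - 5·t - 2. From the given position equation x(t) = 4·t^6 - 3·t^5 + 4·t^4 - 5·t^3 - 5·t - 2, we substitute t = 2 to get x = 172.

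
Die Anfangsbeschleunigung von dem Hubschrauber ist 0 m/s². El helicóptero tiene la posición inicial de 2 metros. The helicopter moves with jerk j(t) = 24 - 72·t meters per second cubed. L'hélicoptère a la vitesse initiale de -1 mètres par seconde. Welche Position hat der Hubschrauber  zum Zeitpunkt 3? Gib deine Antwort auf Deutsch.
Wir müssen die Stammfunktion unserer Gleichung für den Ruck j(t) = 24 - 72·t 3-mal finden. Die Stammfunktion von dem Ruck ist die Beschleunigung. Mit a(0) = 0 erhalten wir a(t) = 12·t·(2 - 3·t). Mit ∫a(t)dt und Anwendung von v(0) = -1, finden wir v(t) = -12·t^3 + 12·t^2 - 1. Mit ∫v(t)dt und Anwendung von x(0) = 2, finden wir x(t) = -3·t^4 + 4·t^3 - t + 2. Aus der Gleichung für die Position x(t) = -3·t^4 + 4·t^3 - t + 2, setzen wir t = 3 ein und erhalten x = -136.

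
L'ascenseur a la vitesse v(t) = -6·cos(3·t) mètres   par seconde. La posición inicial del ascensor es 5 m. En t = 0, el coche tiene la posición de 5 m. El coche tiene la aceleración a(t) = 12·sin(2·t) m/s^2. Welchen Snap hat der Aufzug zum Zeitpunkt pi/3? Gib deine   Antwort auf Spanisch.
Para resolver esto, necesitamos tomar 3 derivadas de nuestra ecuación de la velocidad v(t) = -6·cos(3·t). Derivando la velocidad, obtenemos la aceleración: a(t) = 18·sin(3·t). La derivada de la aceleración da la sacudida: j(t) = 54·cos(3·t). Tomando d/dt de j(t), encontramos s(t) = -162·sin(3·t). Tenemos el snap s(t) = -162·sin(3·t). Sustituyendo t = pi/3: s(pi/3) = 0.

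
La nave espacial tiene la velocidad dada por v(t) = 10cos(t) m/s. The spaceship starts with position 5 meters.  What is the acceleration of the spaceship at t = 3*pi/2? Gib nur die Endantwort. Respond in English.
The acceleration at t = 3*pi/2 is a = 10.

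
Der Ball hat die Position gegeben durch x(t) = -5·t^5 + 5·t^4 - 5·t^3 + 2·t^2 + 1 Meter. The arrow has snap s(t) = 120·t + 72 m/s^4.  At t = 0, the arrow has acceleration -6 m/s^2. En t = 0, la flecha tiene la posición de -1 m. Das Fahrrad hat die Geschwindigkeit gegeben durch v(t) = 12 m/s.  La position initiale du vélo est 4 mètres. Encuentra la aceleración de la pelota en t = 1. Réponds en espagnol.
Para resolver esto, necesitamos tomar 2 derivadas de nuestra ecuación de la posición x(t) = -5·t^5 + 5·t^4 - 5·t^3 + 2·t^2 + 1. La derivada de la posición da la velocidad: v(t) = -25·t^4 + 20·t^3 - 15·t^2 + 4·t. Tomando d/dt de v(t), encontramos a(t) = -100·t^3 + 60·t^2 - 30·t + 4. Usando a(t) = -100·t^3 + 60·t^2 - 30·t + 4 y sustituyendo t = 1, encontramos a = -66.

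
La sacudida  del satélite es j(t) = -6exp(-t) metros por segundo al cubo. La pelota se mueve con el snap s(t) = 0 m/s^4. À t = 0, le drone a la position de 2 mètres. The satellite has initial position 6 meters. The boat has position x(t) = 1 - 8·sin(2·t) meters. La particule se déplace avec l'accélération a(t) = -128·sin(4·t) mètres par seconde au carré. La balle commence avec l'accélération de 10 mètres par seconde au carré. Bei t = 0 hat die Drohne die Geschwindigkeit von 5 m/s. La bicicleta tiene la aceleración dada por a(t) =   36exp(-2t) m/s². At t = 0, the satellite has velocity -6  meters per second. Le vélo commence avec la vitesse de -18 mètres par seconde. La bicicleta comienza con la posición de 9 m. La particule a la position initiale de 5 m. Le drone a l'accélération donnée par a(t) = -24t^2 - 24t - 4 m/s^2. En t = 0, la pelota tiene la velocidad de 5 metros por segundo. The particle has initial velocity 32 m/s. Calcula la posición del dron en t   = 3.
Debemos encontrar la antiderivada de nuestra ecuación de la aceleración a(t) = -24·t^2 - 24·t - 4 2 veces. La integral de la aceleración es la velocidad. Usando v(0) = 5, obtenemos v(t) = -8·t^3 - 12·t^2 - 4·t + 5. Integrando la velocidad y usando la condición inicial x(0) = 2, obtenemos x(t) = -2·t^4 - 4·t^3 - 2·t^2 + 5·t + 2. Tenemos la posición x(t) = -2·t^4 - 4·t^3 - 2·t^2 + 5·t + 2. Sustituyendo t = 3: x(3) = -271.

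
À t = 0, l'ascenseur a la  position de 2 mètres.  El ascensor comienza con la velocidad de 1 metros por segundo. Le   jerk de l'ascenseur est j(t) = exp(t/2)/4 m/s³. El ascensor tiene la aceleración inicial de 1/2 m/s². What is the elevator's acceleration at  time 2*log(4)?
Starting from jerk j(t) = exp(t/2)/4, we take 1 antiderivative. The antiderivative of jerk is acceleration. Using a(0) = 1/2, we get a(t) = exp(t/2)/2. Using a(t) = exp(t/2)/2 and substituting t = 2*log(4), we find a = 2.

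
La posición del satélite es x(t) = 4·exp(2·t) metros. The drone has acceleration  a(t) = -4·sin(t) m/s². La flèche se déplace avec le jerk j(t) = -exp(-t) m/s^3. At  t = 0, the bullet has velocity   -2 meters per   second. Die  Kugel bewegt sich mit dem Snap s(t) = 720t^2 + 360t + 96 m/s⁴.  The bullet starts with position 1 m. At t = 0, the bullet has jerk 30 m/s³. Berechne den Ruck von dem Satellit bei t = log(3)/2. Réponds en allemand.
Wir müssen unsere Gleichung für die Position x(t) = 4·exp(2·t) 3-mal ableiten. Die Ableitung von der Position ergibt die Geschwindigkeit: v(t) = 8·exp(2·t). Mit d/dt von v(t) finden wir a(t) = 16·exp(2·t). Durch Ableiten von der Beschleunigung erhalten wir den Ruck: j(t) = 32·exp(2·t). Mit j(t) = 32·exp(2·t) und Einsetzen von t = log(3)/2, finden wir j = 96.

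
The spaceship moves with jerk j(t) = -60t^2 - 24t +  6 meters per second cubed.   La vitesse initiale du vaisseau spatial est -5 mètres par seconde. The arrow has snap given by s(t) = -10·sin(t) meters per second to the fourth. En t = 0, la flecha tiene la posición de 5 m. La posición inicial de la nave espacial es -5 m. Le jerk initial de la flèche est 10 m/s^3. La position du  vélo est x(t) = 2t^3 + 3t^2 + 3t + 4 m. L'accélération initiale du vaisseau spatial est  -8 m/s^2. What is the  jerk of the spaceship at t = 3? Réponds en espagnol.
Usando j(t) = -60·t^2 - 24·t + 6 y sustituyendo t = 3, encontramos j = -606.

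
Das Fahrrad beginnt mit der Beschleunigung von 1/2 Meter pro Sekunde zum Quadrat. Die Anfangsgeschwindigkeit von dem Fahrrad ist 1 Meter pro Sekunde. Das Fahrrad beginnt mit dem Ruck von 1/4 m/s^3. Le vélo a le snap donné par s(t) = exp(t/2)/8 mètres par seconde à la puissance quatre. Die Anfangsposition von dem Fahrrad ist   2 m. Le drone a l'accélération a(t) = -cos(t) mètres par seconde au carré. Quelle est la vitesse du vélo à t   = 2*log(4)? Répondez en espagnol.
Partiendo del snap s(t) = exp(t/2)/8, tomamos 3 antiderivadas. Tomando ∫s(t)dt y aplicando j(0) = 1/4, encontramos j(t) = exp(t/2)/4. La antiderivada de la sacudida es la aceleración. Usando a(0) = 1/2, obtenemos a(t) = exp(t/2)/2. Integrando la aceleración y usando la condición inicial v(0) = 1, obtenemos v(t) = exp(t/2). De la ecuación de la velocidad v(t) = exp(t/2), sustituimos t = 2*log(4) para obtener v = 4.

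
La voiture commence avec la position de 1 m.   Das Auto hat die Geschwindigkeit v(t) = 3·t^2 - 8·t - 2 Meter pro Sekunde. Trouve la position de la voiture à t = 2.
Nous devons trouver la primitive de notre équation de la vitesse v(t) = 3·t^2 - 8·t - 2 1 fois. En intégrant la vitesse et en utilisant la condition initiale x(0) = 1, nous obtenons x(t) = t^3 - 4·t^2 - 2·t + 1. En utilisant x(t) = t^3 - 4·t^2 - 2·t + 1 et en substituant t = 2, nous trouvons x = -11.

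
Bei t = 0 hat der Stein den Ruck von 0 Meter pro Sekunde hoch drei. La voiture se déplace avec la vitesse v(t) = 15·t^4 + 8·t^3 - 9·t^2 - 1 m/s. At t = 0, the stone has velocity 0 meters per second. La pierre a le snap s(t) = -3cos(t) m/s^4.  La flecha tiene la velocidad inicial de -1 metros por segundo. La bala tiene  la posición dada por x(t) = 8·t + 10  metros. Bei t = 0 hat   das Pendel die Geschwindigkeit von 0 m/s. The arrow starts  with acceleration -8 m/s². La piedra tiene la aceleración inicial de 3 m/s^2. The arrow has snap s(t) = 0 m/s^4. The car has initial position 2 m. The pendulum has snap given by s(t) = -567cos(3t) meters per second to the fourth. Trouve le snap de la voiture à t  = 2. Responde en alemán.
Wir müssen unsere Gleichung für die Geschwindigkeit v(t) = 15·t^4 + 8·t^3 - 9·t^2 - 1 3-mal ableiten. Durch Ableiten von der Geschwindigkeit erhalten wir die Beschleunigung: a(t) = 60·t^3 + 24·t^2 - 18·t. Die Ableitung von der Beschleunigung ergibt den Ruck: j(t) = 180·t^2 + 48·t - 18. Die Ableitung von dem Ruck ergibt den Snap: s(t) = 360·t + 48. Wir haben den Snap s(t) = 360·t + 48. Durch Einsetzen von t = 2: s(2) = 768.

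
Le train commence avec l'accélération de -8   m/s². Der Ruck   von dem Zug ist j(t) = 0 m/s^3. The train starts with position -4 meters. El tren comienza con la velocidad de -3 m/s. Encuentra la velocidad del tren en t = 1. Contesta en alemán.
Wir müssen unsere Gleichung für den Ruck j(t) = 0 2-mal integrieren. Mit ∫j(t)dt und Anwendung von a(0) = -8, finden wir a(t) = -8. Das Integral von der Beschleunigung ist die Geschwindigkeit. Mit v(0) = -3 erhalten wir v(t) = -8·t - 3. Aus der Gleichung für die Geschwindigkeit v(t) = -8·t - 3, setzen wir t = 1 ein und erhalten v = -11.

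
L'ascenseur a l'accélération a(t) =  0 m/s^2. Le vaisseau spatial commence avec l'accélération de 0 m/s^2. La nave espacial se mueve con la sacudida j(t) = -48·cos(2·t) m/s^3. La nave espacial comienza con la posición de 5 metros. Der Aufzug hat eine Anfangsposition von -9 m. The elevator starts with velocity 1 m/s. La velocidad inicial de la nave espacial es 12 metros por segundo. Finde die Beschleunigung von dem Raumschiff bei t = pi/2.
Wir müssen die Stammfunktion unserer Gleichung für den Ruck j(t) = -48·cos(2·t) 1-mal finden. Mit ∫j(t)dt und Anwendung von a(0) = 0, finden wir a(t) = -24·sin(2·t). Mit a(t) = -24·sin(2·t) und Einsetzen von t = pi/2, finden wir a = 0.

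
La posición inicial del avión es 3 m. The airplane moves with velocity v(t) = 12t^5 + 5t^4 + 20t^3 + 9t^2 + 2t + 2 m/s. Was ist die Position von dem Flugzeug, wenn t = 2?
Wir müssen das Integral unserer Gleichung für die Geschwindigkeit v(t) = 12·t^5 + 5·t^4 + 20·t^3 + 9·t^2 + 2·t + 2 1-mal finden. Durch Integration von der Geschwindigkeit und Verwendung der Anfangsbedingung x(0) = 3, erhalten wir x(t) = 2·t^6 + t^5 + 5·t^4 + 3·t^3 + t^2 + 2·t + 3. Mit x(t) = 2·t^6 + t^5 + 5·t^4 + 3·t^3 + t^2 + 2·t + 3 und Einsetzen von t = 2, finden wir x = 275.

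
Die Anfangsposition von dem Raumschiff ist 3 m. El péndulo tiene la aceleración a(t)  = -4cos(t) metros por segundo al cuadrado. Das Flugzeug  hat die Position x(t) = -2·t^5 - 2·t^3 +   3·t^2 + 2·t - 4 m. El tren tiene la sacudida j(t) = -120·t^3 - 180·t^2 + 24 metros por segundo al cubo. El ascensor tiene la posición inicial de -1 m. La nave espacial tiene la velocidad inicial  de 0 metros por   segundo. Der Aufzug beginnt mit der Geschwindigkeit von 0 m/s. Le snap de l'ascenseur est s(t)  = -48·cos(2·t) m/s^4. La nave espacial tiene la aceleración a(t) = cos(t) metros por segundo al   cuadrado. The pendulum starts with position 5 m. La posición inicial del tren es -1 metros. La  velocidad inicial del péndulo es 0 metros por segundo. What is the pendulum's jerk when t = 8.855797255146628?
Starting from acceleration a(t) = -4·cos(t), we take 1 derivative. The derivative of acceleration gives jerk: j(t) = 4·sin(t). Using j(t) = 4·sin(t) and substituting t = 8.855797255146628, we find j = 2.15509449449629.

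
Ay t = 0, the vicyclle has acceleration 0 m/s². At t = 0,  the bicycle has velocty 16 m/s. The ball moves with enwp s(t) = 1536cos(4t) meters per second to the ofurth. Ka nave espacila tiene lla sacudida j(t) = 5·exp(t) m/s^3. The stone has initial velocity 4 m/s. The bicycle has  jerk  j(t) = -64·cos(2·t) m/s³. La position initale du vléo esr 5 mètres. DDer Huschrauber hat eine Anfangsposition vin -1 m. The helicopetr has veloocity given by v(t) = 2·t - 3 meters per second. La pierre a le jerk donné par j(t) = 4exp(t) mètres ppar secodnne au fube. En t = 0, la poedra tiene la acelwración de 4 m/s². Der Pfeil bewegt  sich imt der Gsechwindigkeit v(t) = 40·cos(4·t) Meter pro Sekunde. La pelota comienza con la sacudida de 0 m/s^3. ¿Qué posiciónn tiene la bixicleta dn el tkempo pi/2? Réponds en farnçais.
Pour résoudre ceci, nous devons prendre 3 intégrales de notre équation du jerk j(t) = -64·cos(2·t). En prenant ∫j(t)dt et en appliquant a(0) = 0, nous trouvons a(t) = -32·sin(2·t). L'intégrale de l'accélération est la vitesse. En utilisant v(0) = 16, nous obtenons v(t) = 16·cos(2·t). En intégrant la vitesse et en utilisant la condition initiale x(0) = 5, nous obtenons x(t) = 8·sin(2·t) + 5. En utilisant x(t) = 8·sin(2·t) + 5 et en substituant t = pi/2, nous trouvons x = 5.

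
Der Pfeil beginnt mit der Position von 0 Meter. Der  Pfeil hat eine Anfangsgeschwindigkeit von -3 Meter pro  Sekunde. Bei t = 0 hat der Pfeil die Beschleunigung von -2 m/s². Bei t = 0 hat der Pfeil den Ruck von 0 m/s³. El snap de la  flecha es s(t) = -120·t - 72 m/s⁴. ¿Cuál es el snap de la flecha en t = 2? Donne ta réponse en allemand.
Mit s(t) = -120·t - 72 und Einsetzen von t = 2, finden wir s = -312.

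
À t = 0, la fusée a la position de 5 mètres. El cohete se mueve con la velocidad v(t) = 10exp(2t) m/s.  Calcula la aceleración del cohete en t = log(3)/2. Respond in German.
Wir müssen unsere Gleichung für die Geschwindigkeit v(t) = 10·exp(2·t) 1-mal ableiten. Die Ableitung von der Geschwindigkeit ergibt die Beschleunigung: a(t) = 20·exp(2·t). Mit a(t) = 20·exp(2·t) und Einsetzen von t = log(3)/2, finden wir a = 60.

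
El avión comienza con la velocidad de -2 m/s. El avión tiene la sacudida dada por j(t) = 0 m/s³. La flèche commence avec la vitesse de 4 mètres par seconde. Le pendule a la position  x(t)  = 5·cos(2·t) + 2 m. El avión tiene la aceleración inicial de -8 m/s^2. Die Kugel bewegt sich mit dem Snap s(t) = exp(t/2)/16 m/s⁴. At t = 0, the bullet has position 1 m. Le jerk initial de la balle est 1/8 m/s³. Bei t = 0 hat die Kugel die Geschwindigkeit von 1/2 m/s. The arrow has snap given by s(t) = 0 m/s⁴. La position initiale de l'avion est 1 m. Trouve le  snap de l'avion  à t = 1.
Nous devons dériver notre équation du jerk j(t) = 0 1 fois. En dérivant le jerk, nous obtenons le snap: s(t) = 0. De l'équation du snap s(t) = 0, nous substituons t = 1 pour obtenir s = 0.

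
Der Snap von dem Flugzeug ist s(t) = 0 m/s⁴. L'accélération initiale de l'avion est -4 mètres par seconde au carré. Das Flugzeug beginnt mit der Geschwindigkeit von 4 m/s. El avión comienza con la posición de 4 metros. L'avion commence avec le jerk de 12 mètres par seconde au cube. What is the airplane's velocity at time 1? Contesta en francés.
Pour résoudre ceci, nous devons prendre 3 intégrales de notre équation du snap s(t) = 0. L'intégrale du snap, avec j(0) = 12, donne le jerk: j(t) = 12. En intégrant le jerk et en utilisant la condition initiale a(0) = -4, nous obtenons a(t) = 12·t - 4. La primitive de l'accélération, avec v(0) = 4, donne la vitesse: v(t) = 6·t^2 - 4·t + 4. De l'équation de la vitesse v(t) = 6·t^2 - 4·t + 4, nous substituons t = 1 pour obtenir v = 6.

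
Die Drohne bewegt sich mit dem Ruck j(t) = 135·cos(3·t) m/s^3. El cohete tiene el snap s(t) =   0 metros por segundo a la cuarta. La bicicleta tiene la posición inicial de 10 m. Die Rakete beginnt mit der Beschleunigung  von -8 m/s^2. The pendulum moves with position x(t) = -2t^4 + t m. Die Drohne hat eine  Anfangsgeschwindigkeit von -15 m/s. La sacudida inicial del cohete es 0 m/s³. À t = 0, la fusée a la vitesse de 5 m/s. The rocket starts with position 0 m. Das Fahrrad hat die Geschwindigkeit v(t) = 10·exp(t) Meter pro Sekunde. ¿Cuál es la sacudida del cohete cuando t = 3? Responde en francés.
Nous devons intégrer notre équation du snap s(t) = 0 1 fois. La primitive du snap, avec j(0) = 0, donne le jerk: j(t) = 0. De l'équation du jerk j(t) = 0, nous substituons t = 3 pour obtenir j = 0.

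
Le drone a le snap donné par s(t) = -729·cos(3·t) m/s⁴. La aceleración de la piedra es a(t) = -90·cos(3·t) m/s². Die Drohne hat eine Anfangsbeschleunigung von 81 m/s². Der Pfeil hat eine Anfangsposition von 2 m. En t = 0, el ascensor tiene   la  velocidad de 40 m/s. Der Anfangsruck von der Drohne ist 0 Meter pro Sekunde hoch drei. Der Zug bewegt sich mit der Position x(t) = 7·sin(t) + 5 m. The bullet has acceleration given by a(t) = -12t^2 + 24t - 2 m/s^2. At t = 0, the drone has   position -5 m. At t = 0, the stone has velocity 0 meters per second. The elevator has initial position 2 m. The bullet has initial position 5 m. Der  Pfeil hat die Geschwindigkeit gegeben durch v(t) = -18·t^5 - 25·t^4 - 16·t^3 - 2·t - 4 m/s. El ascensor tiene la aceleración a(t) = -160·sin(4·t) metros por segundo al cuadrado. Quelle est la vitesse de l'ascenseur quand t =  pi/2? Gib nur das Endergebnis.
À t = pi/2, v = 40.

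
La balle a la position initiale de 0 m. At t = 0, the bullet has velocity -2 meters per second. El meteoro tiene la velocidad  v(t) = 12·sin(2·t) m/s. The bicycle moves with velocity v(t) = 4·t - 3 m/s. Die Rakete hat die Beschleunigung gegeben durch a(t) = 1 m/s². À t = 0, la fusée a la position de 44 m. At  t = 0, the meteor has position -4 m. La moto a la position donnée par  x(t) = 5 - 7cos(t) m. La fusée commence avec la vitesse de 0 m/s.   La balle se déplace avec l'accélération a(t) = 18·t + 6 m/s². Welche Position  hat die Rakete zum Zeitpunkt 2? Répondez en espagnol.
Necesitamos integrar nuestra ecuación de la aceleración a(t) = 1 2 veces. Integrando la aceleración y usando la condición inicial v(0) = 0, obtenemos v(t) = t. La antiderivada de la velocidad, con x(0) = 44, da la posición: x(t) = t^2/2 + 44. Usando x(t) = t^2/2 + 44 y sustituyendo t = 2, encontramos x = 46.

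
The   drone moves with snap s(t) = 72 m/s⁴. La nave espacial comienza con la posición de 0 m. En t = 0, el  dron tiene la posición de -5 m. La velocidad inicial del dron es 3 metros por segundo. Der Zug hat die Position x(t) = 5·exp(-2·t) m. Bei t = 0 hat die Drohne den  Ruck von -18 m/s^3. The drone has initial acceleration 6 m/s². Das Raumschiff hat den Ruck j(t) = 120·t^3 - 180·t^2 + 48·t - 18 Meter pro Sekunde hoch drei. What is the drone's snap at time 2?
We have snap s(t) = 72. Substituting t = 2: s(2) = 72.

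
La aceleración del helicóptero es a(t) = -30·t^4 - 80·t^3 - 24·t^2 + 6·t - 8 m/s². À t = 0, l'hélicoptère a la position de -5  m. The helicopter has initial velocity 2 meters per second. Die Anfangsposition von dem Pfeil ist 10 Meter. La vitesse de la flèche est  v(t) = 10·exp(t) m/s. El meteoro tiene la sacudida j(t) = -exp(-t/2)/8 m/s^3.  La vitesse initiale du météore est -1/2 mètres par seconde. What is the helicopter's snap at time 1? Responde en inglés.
To solve this, we need to take 2 derivatives of our acceleration equation a(t) = -30·t^4 - 80·t^3 - 24·t^2 + 6·t - 8. Differentiating acceleration, we get jerk: j(t) = -120·t^3 - 240·t^2 - 48·t + 6. The derivative of jerk gives snap: s(t) = -360·t^2 - 480·t - 48. From the given snap equation s(t) = -360·t^2 - 480·t - 48, we substitute t = 1 to get s = -888.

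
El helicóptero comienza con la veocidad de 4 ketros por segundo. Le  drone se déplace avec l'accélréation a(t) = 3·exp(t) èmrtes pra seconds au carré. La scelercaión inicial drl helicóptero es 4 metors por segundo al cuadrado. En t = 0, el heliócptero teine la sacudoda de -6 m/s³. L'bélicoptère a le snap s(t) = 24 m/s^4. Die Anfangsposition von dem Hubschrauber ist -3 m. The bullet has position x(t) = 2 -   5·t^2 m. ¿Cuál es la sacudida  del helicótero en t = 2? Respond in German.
Um dies zu lösen, müssen wir 1 Stammfunktion unserer Gleichung für den Snap s(t) = 24 finden. Die Stammfunktion von dem Snap ist der Ruck. Mit j(0) = -6 erhalten wir j(t) = 24·t - 6. Wir haben den Ruck j(t) = 24·t - 6. Durch Einsetzen von t = 2: j(2) = 42.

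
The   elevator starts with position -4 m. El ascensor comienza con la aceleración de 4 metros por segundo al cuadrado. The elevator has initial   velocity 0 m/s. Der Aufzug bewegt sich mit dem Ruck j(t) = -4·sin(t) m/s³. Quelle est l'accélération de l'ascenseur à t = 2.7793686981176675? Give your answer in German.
Ausgehend von dem Ruck j(t) = -4·sin(t), nehmen wir 1 Stammfunktion. Durch Integration von dem Ruck und Verwendung der Anfangsbedingung a(0) = 4, erhalten wir a(t) = 4·cos(t). Aus der Gleichung für die Beschleunigung a(t) = 4·cos(t), setzen wir t = 2.7793686981176675 ein und erhalten a = -3.74044427061360.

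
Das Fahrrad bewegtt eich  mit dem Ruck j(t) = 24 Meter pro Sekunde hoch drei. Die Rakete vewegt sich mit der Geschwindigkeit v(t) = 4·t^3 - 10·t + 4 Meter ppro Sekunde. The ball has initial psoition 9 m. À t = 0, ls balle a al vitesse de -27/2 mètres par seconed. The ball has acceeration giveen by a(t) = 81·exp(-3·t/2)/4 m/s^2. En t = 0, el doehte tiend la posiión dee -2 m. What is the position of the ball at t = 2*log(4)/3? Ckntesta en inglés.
We need to integrate our acceleration equation a(t) = 81·exp(-3·t/2)/4 2 times. The antiderivative of acceleration, with v(0) = -27/2, gives velocity: v(t) = -27·exp(-3·t/2)/2. The integral of velocity, with x(0) = 9, gives position: x(t) = 9·exp(-3·t/2). Using x(t) = 9·exp(-3·t/2) and substituting t = 2*log(4)/3, we find x = 9/4.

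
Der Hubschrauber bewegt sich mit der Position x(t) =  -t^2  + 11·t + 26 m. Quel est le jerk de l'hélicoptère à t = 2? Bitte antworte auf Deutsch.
Um dies zu lösen, müssen wir 3 Ableitungen unserer Gleichung für die Position x(t) = -t^2 + 11·t + 26 nehmen. Durch Ableiten von der Position erhalten wir die Geschwindigkeit: v(t) = 11 - 2·t. Durch Ableiten von der Geschwindigkeit erhalten wir die Beschleunigung: a(t) = -2. Mit d/dt von a(t) finden wir j(t) = 0. Wir haben den Ruck j(t) = 0. Durch Einsetzen von t = 2: j(2) = 0.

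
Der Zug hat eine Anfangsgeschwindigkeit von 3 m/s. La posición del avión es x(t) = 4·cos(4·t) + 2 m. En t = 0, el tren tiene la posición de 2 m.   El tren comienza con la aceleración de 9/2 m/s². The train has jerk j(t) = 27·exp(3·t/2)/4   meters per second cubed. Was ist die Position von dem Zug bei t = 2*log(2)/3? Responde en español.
Para resolver esto, necesitamos tomar 3 antiderivadas de nuestra ecuación de la sacudida j(t) = 27·exp(3·t/2)/4. Tomando ∫j(t)dt y aplicando a(0) = 9/2, encontramos a(t) = 9·exp(3·t/2)/2. Integrando la aceleración y usando la condición inicial v(0) = 3, obtenemos v(t) = 3·exp(3·t/2). Tomando ∫v(t)dt y aplicando x(0) = 2, encontramos x(t) = 2·exp(3·t/2). Usando x(t) = 2·exp(3·t/2) y sustituyendo t = 2*log(2)/3, encontramos x = 4.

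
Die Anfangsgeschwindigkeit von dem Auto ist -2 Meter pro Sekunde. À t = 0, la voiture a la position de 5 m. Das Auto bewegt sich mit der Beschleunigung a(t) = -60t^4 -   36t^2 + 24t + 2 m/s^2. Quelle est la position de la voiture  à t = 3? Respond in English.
Starting from acceleration a(t) = -60·t^4 - 36·t^2 + 24·t + 2, we take 2 antiderivatives. Finding the integral of a(t) and using v(0) = -2: v(t) = -12·t^5 - 12·t^3 + 12·t^2 + 2·t - 2. Finding the integral of v(t) and using x(0) = 5: x(t) = -2·t^6 - 3·t^4 + 4·t^3 + t^2 - 2·t + 5. We have position x(t) = -2·t^6 - 3·t^4 + 4·t^3 + t^2 - 2·t + 5. Substituting t = 3: x(3) = -1585.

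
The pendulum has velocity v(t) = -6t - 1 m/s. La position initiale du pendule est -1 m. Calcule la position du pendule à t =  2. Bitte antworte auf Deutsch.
Um dies zu lösen, müssen wir 1 Stammfunktion unserer Gleichung für die Geschwindigkeit v(t) = -6·t - 1 finden. Durch Integration von der Geschwindigkeit und Verwendung der Anfangsbedingung x(0) = -1, erhalten wir x(t) = -3·t^2 - t - 1. Aus der Gleichung für die Position x(t) = -3·t^2 - t - 1, setzen wir t = 2 ein und erhalten x = -15.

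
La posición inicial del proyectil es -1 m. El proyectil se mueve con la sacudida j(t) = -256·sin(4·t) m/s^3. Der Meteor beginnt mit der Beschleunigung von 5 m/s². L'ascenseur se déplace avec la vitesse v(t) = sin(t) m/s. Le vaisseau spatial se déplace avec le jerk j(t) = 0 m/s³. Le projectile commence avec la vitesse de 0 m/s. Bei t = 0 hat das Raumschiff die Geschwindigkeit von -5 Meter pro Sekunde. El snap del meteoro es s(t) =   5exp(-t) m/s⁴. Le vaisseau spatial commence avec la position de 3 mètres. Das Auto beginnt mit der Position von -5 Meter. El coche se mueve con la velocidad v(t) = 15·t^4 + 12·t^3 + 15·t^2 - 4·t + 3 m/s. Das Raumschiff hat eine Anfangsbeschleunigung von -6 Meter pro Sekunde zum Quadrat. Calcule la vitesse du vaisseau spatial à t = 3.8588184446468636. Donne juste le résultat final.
La vitesse à t = 3.8588184446468636 est v = -28.1529106678812.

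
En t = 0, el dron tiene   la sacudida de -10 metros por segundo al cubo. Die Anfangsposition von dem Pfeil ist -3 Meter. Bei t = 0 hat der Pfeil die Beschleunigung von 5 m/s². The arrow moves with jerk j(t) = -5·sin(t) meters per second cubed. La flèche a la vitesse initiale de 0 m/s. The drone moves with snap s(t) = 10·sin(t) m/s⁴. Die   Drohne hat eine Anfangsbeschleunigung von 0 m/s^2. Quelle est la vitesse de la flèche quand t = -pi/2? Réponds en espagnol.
Para resolver esto, necesitamos tomar 2 antiderivadas de nuestra ecuación de la sacudida j(t) = -5·sin(t). Tomando ∫j(t)dt y aplicando a(0) = 5, encontramos a(t) = 5·cos(t). Tomando ∫a(t)dt y aplicando v(0) = 0, encontramos v(t) = 5·sin(t). Usando v(t) = 5·sin(t) y sustituyendo t = -pi/2, encontramos v = -5.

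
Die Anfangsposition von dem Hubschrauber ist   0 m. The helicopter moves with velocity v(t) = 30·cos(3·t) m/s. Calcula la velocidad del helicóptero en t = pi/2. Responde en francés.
De l'équation de la vitesse v(t) = 30·cos(3·t), nous substituons t = pi/2 pour obtenir v = 0.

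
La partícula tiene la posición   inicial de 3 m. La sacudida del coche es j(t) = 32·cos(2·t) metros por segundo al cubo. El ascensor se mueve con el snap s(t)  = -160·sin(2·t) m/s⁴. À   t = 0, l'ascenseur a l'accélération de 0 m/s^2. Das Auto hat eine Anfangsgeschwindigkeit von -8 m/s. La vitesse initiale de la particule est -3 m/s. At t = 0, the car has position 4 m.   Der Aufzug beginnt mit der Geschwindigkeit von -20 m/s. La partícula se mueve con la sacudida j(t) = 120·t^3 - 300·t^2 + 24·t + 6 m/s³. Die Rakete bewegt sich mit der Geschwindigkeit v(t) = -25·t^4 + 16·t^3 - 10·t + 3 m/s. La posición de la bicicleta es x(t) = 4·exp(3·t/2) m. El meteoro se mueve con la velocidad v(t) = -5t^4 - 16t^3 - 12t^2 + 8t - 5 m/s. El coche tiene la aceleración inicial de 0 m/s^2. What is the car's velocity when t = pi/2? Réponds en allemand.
Wir müssen die Stammfunktion unserer Gleichung für den Ruck j(t) = 32·cos(2·t) 2-mal finden. Mit ∫j(t)dt und Anwendung von a(0) = 0, finden wir a(t) = 16·sin(2·t). Das Integral von der Beschleunigung, mit v(0) = -8, ergibt die Geschwindigkeit: v(t) = -8·cos(2·t). Aus der Gleichung für die Geschwindigkeit v(t) = -8·cos(2·t), setzen wir t = pi/2 ein und erhalten v = 8.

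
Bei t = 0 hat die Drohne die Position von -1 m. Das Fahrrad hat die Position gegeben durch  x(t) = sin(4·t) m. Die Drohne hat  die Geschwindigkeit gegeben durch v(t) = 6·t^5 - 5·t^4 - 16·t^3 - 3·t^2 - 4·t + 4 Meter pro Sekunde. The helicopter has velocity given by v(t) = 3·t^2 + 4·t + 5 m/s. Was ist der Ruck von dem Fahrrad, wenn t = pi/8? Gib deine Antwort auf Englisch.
We must differentiate our position equation x(t) = sin(4·t) 3 times. The derivative of position gives velocity: v(t) = 4·cos(4·t). The derivative of velocity gives acceleration: a(t) = -16·sin(4·t). Taking d/dt of a(t), we find j(t) = -64·cos(4·t). From the given jerk equation j(t) = -64·cos(4·t), we substitute t = pi/8 to get j = 0.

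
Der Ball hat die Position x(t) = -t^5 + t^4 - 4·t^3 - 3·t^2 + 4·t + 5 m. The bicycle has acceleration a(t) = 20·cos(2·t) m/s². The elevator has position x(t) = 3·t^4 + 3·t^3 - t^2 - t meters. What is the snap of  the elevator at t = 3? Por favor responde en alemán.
Um dies zu lösen, müssen wir 4 Ableitungen unserer Gleichung für die Position x(t) = 3·t^4 + 3·t^3 - t^2 - t nehmen. Durch Ableiten von der Position erhalten wir die Geschwindigkeit: v(t) = 12·t^3 + 9·t^2 - 2·t - 1. Die Ableitung von der Geschwindigkeit ergibt die Beschleunigung: a(t) = 36·t^2 + 18·t - 2. Mit d/dt von a(t) finden wir j(t) = 72·t + 18. Die Ableitung von dem Ruck ergibt den Snap: s(t) = 72. Mit s(t) = 72 und Einsetzen von t = 3, finden wir s = 72.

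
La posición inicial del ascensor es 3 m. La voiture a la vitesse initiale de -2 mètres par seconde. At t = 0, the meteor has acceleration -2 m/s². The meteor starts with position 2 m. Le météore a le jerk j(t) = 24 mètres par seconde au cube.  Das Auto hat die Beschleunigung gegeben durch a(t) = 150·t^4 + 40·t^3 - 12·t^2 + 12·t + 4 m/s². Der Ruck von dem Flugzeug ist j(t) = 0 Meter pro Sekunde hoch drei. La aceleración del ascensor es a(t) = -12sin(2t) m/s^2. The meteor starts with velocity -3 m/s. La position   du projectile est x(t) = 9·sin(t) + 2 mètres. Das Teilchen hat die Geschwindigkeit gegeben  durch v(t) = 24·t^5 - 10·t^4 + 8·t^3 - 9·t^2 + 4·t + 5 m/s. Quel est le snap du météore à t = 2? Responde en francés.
En partant du jerk j(t) = 24, nous prenons 1 dérivée. La dérivée du jerk donne le snap: s(t) = 0. Nous avons le snap s(t) = 0. En substituant t = 2: s(2) = 0.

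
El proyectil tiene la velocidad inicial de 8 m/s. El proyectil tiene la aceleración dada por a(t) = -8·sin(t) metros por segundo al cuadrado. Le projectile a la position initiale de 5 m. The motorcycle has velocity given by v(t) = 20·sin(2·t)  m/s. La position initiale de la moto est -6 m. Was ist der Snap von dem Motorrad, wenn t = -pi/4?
Ausgehend von der Geschwindigkeit v(t) = 20·sin(2·t), nehmen wir 3 Ableitungen. Durch Ableiten von der Geschwindigkeit erhalten wir die Beschleunigung: a(t) = 40·cos(2·t). Die Ableitung von der Beschleunigung ergibt den Ruck: j(t) = -80·sin(2·t). Durch Ableiten von dem Ruck erhalten wir den Snap: s(t) = -160·cos(2·t). Aus der Gleichung für den Snap s(t) = -160·cos(2·t), setzen wir t = -pi/4 ein und erhalten s = 0.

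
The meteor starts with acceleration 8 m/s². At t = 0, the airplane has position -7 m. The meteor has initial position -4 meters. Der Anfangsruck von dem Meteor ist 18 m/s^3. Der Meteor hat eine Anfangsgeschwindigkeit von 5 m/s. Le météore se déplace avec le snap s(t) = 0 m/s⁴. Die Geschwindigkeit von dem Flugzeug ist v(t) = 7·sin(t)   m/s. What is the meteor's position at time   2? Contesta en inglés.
We need to integrate our snap equation s(t) = 0 4 times. The antiderivative of snap, with j(0) = 18, gives jerk: j(t) = 18. The antiderivative of jerk, with a(0) = 8, gives acceleration: a(t) = 18·t + 8. The antiderivative of acceleration is velocity. Using v(0) = 5, we get v(t) = 9·t^2 + 8·t + 5. Taking ∫v(t)dt and applying x(0) = -4, we find x(t) = 3·t^3 + 4·t^2 + 5·t - 4. From the given position equation x(t) = 3·t^3 + 4·t^2 + 5·t - 4, we substitute t = 2 to get x = 46.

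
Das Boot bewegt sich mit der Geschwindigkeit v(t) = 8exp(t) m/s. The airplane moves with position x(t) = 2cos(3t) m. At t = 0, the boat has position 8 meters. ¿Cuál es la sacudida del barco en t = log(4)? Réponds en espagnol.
Partiendo de la velocidad v(t) = 8·exp(t), tomamos 2 derivadas. La derivada de la velocidad da la aceleración: a(t) = 8·exp(t). Tomando d/dt de a(t), encontramos j(t) = 8·exp(t). Tenemos la sacudida j(t) = 8·exp(t). Sustituyendo t = log(4): j(log(4)) = 32.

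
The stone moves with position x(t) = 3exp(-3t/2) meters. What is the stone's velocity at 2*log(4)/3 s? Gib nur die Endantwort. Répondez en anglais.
v(2*log(4)/3) = -9/8.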